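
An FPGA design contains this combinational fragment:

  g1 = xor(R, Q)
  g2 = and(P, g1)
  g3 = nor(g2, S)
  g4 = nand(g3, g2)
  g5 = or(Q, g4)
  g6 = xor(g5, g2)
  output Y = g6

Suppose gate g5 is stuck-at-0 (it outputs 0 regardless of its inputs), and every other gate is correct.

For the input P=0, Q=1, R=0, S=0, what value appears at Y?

Propagate with g5 forced: g1=1, g2=0, g3=1, g4=1, g5=0 [stuck-at-0], g6=0.
So Y = 0. (Without the fault it would be 1.)

0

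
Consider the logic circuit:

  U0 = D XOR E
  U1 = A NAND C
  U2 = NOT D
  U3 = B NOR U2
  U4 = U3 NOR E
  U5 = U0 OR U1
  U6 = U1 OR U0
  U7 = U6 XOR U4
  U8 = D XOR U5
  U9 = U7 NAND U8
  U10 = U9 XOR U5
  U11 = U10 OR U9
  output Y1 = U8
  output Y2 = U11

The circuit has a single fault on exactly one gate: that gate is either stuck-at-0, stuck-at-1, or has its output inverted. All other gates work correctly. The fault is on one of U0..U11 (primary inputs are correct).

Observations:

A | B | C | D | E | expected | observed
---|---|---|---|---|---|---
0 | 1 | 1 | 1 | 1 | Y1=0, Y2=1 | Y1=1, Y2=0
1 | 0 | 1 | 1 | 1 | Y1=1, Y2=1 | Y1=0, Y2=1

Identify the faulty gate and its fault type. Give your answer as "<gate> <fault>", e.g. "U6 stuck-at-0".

Fault-free values for test 1 (A=0, B=1, C=1, D=1, E=1): U0=0, U1=1, U2=0, U3=0, U4=0, U5=1, U6=1, U7=1, U8=0, U9=1, U10=0, U11=1, giving Y1=0, Y2=1. Observed Y1=1, Y2=0.
Test 1: faults giving observed Y1=1, Y2=0 are {U5 stuck-at-0, U5 inverted output}.
Test 2 (A=1, B=0, C=1, D=1, E=1): fault-free U0=0, U1=0, U2=0, U3=1, U4=0, U5=0, U6=0, U7=0, U8=1, U9=1, U10=1, U11=1 → Y1=1, Y2=1; observed Y1=0, Y2=1. Eliminates U5 stuck-at-0.
Only U5 inverted output is consistent with every test.

U5 inverted output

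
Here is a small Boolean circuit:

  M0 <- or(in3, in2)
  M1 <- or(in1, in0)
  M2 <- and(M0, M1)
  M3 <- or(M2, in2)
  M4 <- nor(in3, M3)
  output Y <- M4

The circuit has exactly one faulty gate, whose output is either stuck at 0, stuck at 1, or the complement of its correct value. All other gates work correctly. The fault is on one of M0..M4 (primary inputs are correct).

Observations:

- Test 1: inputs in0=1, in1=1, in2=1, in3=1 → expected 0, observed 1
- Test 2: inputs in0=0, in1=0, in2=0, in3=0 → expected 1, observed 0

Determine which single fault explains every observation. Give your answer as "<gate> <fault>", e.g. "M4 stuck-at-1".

Fault-free values for test 1 (in0=1, in1=1, in2=1, in3=1): M0=1, M1=1, M2=1, M3=1, M4=0, giving Y=0. Observed 1.
Test 1: faults giving observed 1 are {M4 stuck-at-1, M4 inverted output}.
Test 2 (in0=0, in1=0, in2=0, in3=0): fault-free M0=0, M1=0, M2=0, M3=0, M4=1 → 1; observed 0. Eliminates M4 stuck-at-1.
Only M4 inverted output is consistent with every test.

M4 inverted output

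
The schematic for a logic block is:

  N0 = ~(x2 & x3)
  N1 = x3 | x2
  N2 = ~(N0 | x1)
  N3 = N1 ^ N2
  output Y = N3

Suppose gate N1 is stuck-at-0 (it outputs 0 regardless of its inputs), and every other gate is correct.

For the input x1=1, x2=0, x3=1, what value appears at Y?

Propagate with N1 forced: N0=1, N1=0 [stuck-at-0], N2=0, N3=0.
So Y = 0. (Without the fault it would be 1.)

0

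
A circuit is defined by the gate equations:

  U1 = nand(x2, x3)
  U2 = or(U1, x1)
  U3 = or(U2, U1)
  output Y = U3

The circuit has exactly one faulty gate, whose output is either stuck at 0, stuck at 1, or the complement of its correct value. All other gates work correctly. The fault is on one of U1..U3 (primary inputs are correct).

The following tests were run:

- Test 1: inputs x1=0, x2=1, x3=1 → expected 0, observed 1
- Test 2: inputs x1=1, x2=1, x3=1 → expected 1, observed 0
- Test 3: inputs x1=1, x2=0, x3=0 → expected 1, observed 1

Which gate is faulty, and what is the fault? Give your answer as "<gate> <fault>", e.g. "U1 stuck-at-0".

U2 inverted output

Fault-free values for test 1 (x1=0, x2=1, x3=1): U1=0, U2=0, U3=0, giving Y=0. Observed 1.
Test 1: faults giving observed 1 are {U1 stuck-at-1, U1 inverted output, U2 stuck-at-1, U2 inverted output, U3 stuck-at-1, U3 inverted output}.
Test 2 (x1=1, x2=1, x3=1): fault-free U1=0, U2=1, U3=1 → 1; observed 0. Eliminates U1 stuck-at-1, U1 inverted output, U2 stuck-at-1, U3 stuck-at-1.
Test 3 (x1=1, x2=0, x3=0): fault-free U1=1, U2=1, U3=1 → 1; observed 1. Eliminates U3 inverted output.
Only U2 inverted output is consistent with every test.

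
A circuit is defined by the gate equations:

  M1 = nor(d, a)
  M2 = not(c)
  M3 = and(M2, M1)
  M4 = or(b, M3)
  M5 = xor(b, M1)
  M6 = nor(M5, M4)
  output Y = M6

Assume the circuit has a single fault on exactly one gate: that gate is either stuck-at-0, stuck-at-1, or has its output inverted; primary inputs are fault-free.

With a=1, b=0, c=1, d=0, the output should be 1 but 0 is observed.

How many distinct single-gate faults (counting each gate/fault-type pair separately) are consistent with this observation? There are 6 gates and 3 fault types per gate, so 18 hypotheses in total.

10

Fault-free: M1=0, M2=0, M3=0, M4=0, M5=0, M6=1 → 1. Observed 0.
  M1: stuck-at-1, inverted output ✓; others ✗
  M2: none of the 3 fault types match ✗
  M3: stuck-at-1, inverted output ✓; others ✗
  M4: stuck-at-1, inverted output ✓; others ✗
  M5: stuck-at-1, inverted output ✓; others ✗
  M6: stuck-at-0, inverted output ✓; others ✗
Consistent faults: {M1 stuck-at-1, M1 inverted output, M3 stuck-at-1, M3 inverted output, M4 stuck-at-1, M4 inverted output, M5 stuck-at-1, M5 inverted output, M6 stuck-at-0, M6 inverted output} — 10 in all.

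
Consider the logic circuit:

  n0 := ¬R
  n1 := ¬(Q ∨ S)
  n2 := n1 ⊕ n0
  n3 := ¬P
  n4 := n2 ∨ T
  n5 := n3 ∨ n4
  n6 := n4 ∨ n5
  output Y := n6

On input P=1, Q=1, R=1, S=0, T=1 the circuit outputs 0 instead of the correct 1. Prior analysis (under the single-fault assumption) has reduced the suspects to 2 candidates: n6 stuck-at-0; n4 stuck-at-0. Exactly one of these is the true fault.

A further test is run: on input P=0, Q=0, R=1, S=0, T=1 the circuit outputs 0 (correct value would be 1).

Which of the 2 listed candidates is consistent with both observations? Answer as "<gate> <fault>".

n6 stuck-at-0

Evaluate each candidate on input P=0, Q=0, R=1, S=0, T=1:
  n6 stuck-at-0: n0=0, n1=1, n2=1, n3=1, n4=1, n5=1, n6=0 [stuck-at-0] → 0 — matches
  n4 stuck-at-0: n0=0, n1=1, n2=1, n3=1, n4=0 [stuck-at-0], n5=1, n6=1 → 1 — eliminated
Only n6 stuck-at-0 reproduces the observed 0.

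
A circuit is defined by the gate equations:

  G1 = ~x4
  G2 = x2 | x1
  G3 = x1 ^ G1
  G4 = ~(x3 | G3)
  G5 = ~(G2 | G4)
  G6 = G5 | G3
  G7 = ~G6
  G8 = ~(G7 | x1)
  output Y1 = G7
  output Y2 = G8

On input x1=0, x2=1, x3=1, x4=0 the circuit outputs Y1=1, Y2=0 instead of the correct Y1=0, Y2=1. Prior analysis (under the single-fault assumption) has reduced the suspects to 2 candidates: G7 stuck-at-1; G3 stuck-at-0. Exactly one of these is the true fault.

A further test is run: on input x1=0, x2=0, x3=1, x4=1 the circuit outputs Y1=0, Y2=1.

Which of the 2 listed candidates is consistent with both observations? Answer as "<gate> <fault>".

Evaluate each candidate on input x1=0, x2=0, x3=1, x4=1:
  G7 stuck-at-1: G1=0, G2=0, G3=0, G4=0, G5=1, G6=1, G7=1 [stuck-at-1], G8=0 → Y1=1, Y2=0 — eliminated
  G3 stuck-at-0: G1=0, G2=0, G3=0 [stuck-at-0], G4=0, G5=1, G6=1, G7=0, G8=1 → Y1=0, Y2=1 — matches
Only G3 stuck-at-0 reproduces the observed Y1=0, Y2=1.

G3 stuck-at-0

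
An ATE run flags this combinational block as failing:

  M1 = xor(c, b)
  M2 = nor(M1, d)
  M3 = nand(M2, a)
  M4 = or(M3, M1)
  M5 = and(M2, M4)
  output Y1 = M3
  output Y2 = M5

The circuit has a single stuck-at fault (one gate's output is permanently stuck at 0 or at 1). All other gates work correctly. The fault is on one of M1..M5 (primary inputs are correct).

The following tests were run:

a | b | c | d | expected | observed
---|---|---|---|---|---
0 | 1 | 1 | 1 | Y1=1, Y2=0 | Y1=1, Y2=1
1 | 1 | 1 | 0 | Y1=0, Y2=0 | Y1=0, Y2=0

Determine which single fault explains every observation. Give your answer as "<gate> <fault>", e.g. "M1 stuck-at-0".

Fault-free values for test 1 (a=0, b=1, c=1, d=1): M1=0, M2=0, M3=1, M4=1, M5=0, giving Y1=1, Y2=0. Observed Y1=1, Y2=1.
Test 1: faults giving observed Y1=1, Y2=1 are {M2 stuck-at-1, M5 stuck-at-1}.
Test 2 (a=1, b=1, c=1, d=0): fault-free M1=0, M2=1, M3=0, M4=0, M5=0 → Y1=0, Y2=0; observed Y1=0, Y2=0. Eliminates M5 stuck-at-1.
Only M2 stuck-at-1 is consistent with every test.

M2 stuck-at-1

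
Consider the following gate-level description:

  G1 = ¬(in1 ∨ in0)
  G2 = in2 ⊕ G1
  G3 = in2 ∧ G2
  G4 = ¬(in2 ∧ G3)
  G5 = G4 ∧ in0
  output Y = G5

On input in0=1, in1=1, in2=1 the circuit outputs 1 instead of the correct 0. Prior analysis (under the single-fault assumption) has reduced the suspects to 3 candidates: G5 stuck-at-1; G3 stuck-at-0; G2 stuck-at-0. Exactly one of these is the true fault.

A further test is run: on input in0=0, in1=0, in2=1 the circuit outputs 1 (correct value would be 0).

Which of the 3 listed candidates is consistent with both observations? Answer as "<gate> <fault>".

G5 stuck-at-1

Evaluate each candidate on input in0=0, in1=0, in2=1:
  G5 stuck-at-1: G1=1, G2=0, G3=0, G4=1, G5=1 [stuck-at-1] → 1 — matches
  G3 stuck-at-0: G1=1, G2=0, G3=0 [stuck-at-0], G4=1, G5=0 → 0 — eliminated
  G2 stuck-at-0: G1=1, G2=0 [stuck-at-0], G3=0, G4=1, G5=0 → 0 — eliminated
Only G5 stuck-at-1 reproduces the observed 1.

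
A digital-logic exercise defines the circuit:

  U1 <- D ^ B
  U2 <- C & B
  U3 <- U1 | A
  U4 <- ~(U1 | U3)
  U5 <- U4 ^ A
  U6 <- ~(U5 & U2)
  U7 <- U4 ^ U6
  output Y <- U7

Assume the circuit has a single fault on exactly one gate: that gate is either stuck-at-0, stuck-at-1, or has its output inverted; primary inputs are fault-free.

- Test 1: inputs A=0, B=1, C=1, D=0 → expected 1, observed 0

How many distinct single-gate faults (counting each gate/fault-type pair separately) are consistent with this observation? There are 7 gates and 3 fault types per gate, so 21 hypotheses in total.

6

Fault-free: U1=1, U2=1, U3=1, U4=0, U5=0, U6=1, U7=1 → 1. Observed 0.
  U1: none of the 3 fault types match ✗
  U2: none of the 3 fault types match ✗
  U3: none of the 3 fault types match ✗
  U4: none of the 3 fault types match ✗
  U5: stuck-at-1, inverted output ✓; others ✗
  U6: stuck-at-0, inverted output ✓; others ✗
  U7: stuck-at-0, inverted output ✓; others ✗
Consistent faults: {U5 stuck-at-1, U5 inverted output, U6 stuck-at-0, U6 inverted output, U7 stuck-at-0, U7 inverted output} — 6 in all.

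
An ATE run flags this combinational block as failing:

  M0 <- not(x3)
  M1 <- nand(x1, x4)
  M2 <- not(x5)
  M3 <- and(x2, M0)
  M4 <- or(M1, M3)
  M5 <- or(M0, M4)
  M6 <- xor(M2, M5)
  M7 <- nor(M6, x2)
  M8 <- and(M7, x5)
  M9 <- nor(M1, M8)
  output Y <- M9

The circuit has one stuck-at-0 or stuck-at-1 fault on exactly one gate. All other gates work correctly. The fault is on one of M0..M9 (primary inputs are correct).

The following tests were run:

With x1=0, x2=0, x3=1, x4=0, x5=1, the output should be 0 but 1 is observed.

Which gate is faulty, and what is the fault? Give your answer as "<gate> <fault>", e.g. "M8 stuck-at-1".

Fault-free values for test 1 (x1=0, x2=0, x3=1, x4=0, x5=1): M0=0, M1=1, M2=0, M3=0, M4=1, M5=1, M6=1, M7=0, M8=0, M9=0, giving Y=0. Observed 1.
Test 1: faults giving observed 1 are {M9 stuck-at-1}.
Only M9 stuck-at-1 is consistent with every test.

M9 stuck-at-1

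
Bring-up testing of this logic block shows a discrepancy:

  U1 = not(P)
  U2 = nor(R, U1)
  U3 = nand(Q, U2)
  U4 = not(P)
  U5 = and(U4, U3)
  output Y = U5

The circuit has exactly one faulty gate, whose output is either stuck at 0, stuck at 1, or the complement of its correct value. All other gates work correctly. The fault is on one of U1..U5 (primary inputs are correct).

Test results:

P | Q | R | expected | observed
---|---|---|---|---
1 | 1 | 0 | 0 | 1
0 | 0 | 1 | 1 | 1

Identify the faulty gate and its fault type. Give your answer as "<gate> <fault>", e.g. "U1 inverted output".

Fault-free values for test 1 (P=1, Q=1, R=0): U1=0, U2=1, U3=0, U4=0, U5=0, giving Y=0. Observed 1.
Test 1: faults giving observed 1 are {U5 stuck-at-1, U5 inverted output}.
Test 2 (P=0, Q=0, R=1): fault-free U1=1, U2=0, U3=1, U4=1, U5=1 → 1; observed 1. Eliminates U5 inverted output.
Only U5 stuck-at-1 is consistent with every test.

U5 stuck-at-1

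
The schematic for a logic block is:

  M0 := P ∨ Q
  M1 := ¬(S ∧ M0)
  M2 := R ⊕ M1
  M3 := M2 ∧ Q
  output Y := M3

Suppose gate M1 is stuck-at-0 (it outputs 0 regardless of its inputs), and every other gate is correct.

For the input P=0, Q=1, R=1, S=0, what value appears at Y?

Propagate with M1 forced: M0=1, M1=0 [stuck-at-0], M2=1, M3=1.
So Y = 1. (Without the fault it would be 0.)

1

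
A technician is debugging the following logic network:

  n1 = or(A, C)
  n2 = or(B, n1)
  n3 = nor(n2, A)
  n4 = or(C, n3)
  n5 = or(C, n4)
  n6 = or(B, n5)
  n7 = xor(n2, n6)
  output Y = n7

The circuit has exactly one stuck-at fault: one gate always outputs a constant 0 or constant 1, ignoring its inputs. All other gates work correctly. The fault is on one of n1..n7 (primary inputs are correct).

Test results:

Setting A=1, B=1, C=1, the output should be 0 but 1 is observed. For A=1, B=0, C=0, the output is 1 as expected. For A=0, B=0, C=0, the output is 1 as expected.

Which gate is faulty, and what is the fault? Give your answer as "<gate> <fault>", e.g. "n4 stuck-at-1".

Fault-free values for test 1 (A=1, B=1, C=1): n1=1, n2=1, n3=0, n4=1, n5=1, n6=1, n7=0, giving Y=0. Observed 1.
Test 1: faults giving observed 1 are {n2 stuck-at-0, n6 stuck-at-0, n7 stuck-at-1}.
Test 2 (A=1, B=0, C=0): fault-free n1=1, n2=1, n3=0, n4=0, n5=0, n6=0, n7=1 → 1; observed 1. Eliminates n2 stuck-at-0.
Test 3 (A=0, B=0, C=0): fault-free n1=0, n2=0, n3=1, n4=1, n5=1, n6=1, n7=1 → 1; observed 1. Eliminates n6 stuck-at-0.
Only n7 stuck-at-1 is consistent with every test.

n7 stuck-at-1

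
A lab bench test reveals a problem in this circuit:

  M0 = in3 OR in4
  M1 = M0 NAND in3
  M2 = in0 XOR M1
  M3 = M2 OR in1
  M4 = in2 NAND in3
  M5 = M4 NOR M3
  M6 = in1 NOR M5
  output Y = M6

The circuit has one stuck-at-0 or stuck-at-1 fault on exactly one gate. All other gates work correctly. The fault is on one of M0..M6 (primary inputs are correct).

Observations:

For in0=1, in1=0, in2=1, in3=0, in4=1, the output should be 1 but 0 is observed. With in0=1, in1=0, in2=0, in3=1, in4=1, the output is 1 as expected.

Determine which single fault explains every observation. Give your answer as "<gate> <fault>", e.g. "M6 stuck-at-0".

Fault-free values for test 1 (in0=1, in1=0, in2=1, in3=0, in4=1): M0=1, M1=1, M2=0, M3=0, M4=1, M5=0, M6=1, giving Y=1. Observed 0.
Test 1: faults giving observed 0 are {M4 stuck-at-0, M5 stuck-at-1, M6 stuck-at-0}.
Test 2 (in0=1, in1=0, in2=0, in3=1, in4=1): fault-free M0=1, M1=0, M2=1, M3=1, M4=1, M5=0, M6=1 → 1; observed 1. Eliminates M5 stuck-at-1, M6 stuck-at-0.
Only M4 stuck-at-0 is consistent with every test.

M4 stuck-at-0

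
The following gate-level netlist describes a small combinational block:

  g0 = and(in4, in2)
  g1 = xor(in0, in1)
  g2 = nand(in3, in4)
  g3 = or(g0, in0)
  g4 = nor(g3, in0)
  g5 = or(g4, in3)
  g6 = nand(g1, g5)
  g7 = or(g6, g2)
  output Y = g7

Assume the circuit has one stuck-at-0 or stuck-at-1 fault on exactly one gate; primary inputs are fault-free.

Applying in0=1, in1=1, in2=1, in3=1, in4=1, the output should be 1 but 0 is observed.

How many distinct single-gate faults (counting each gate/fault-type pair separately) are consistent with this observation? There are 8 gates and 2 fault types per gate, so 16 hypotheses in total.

3

Fault-free: g0=1, g1=0, g2=0, g3=1, g4=0, g5=1, g6=1, g7=1 → 1. Observed 0.
  g0: none of the 2 fault types match ✗
  g1: stuck-at-1 ✓; others ✗
  g2: none of the 2 fault types match ✗
  g3: none of the 2 fault types match ✗
  g4: none of the 2 fault types match ✗
  g5: none of the 2 fault types match ✗
  g6: stuck-at-0 ✓; others ✗
  g7: stuck-at-0 ✓; others ✗
Consistent faults: {g1 stuck-at-1, g6 stuck-at-0, g7 stuck-at-0} — 3 in all.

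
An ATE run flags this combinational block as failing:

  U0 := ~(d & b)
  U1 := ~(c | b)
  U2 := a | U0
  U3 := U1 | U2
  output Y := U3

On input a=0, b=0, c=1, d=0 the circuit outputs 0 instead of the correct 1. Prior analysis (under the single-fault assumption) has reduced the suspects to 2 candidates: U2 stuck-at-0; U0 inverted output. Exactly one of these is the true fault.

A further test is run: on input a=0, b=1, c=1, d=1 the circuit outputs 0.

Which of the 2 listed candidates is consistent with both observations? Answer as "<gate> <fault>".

Evaluate each candidate on input a=0, b=1, c=1, d=1:
  U2 stuck-at-0: U0=0, U1=0, U2=0 [stuck-at-0], U3=0 → 0 — matches
  U0 inverted output: U0=1 [inverted output], U1=0, U2=1, U3=1 → 1 — eliminated
Only U2 stuck-at-0 reproduces the observed 0.

U2 stuck-at-0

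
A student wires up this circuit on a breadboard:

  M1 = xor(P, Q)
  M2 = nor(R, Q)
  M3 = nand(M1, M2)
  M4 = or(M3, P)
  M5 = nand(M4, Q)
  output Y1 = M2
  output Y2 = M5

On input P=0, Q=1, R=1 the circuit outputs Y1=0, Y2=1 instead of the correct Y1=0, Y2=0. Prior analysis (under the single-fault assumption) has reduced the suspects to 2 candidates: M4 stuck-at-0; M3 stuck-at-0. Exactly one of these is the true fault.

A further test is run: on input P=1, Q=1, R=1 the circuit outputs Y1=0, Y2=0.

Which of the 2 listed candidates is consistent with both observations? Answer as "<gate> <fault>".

M3 stuck-at-0

Evaluate each candidate on input P=1, Q=1, R=1:
  M4 stuck-at-0: M1=0, M2=0, M3=1, M4=0 [stuck-at-0], M5=1 → Y1=0, Y2=1 — eliminated
  M3 stuck-at-0: M1=0, M2=0, M3=0 [stuck-at-0], M4=1, M5=0 → Y1=0, Y2=0 — matches
Only M3 stuck-at-0 reproduces the observed Y1=0, Y2=0.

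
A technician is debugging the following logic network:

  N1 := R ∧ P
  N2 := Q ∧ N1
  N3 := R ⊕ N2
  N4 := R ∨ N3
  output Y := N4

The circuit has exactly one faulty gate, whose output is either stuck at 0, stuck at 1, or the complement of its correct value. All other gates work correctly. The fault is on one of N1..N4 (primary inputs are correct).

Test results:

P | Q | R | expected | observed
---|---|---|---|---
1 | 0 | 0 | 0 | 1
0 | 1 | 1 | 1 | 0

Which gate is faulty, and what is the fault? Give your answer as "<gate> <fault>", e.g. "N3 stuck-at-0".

N4 inverted output

Fault-free values for test 1 (P=1, Q=0, R=0): N1=0, N2=0, N3=0, N4=0, giving Y=0. Observed 1.
Test 1: faults giving observed 1 are {N2 stuck-at-1, N2 inverted output, N3 stuck-at-1, N3 inverted output, N4 stuck-at-1, N4 inverted output}.
Test 2 (P=0, Q=1, R=1): fault-free N1=0, N2=0, N3=1, N4=1 → 1; observed 0. Eliminates N2 stuck-at-1, N2 inverted output, N3 stuck-at-1, N3 inverted output, N4 stuck-at-1.
Only N4 inverted output is consistent with every test.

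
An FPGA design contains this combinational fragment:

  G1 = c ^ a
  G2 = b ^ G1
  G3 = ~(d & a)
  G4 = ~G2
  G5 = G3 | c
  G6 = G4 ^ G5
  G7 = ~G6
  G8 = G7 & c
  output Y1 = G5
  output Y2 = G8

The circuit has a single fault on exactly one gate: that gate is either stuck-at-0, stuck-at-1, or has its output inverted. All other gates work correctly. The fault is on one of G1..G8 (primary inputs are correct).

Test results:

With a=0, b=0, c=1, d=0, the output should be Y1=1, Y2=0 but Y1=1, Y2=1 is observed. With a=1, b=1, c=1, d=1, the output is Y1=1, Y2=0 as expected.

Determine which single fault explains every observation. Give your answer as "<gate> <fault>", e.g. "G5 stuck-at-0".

G1 stuck-at-0

Fault-free values for test 1 (a=0, b=0, c=1, d=0): G1=1, G2=1, G3=1, G4=0, G5=1, G6=1, G7=0, G8=0, giving Y1=1, Y2=0. Observed Y1=1, Y2=1.
Test 1: faults giving observed Y1=1, Y2=1 are {G1 stuck-at-0, G1 inverted output, G2 stuck-at-0, G2 inverted output, G4 stuck-at-1, G4 inverted output, G6 stuck-at-0, G6 inverted output, G7 stuck-at-1, G7 inverted output, G8 stuck-at-1, G8 inverted output}.
Test 2 (a=1, b=1, c=1, d=1): fault-free G1=0, G2=1, G3=0, G4=0, G5=1, G6=1, G7=0, G8=0 → Y1=1, Y2=0; observed Y1=1, Y2=0. Eliminates G1 inverted output, G2 stuck-at-0, G2 inverted output, G4 stuck-at-1, G4 inverted output, G6 stuck-at-0, G6 inverted output, G7 stuck-at-1, G7 inverted output, G8 stuck-at-1, G8 inverted output.
Only G1 stuck-at-0 is consistent with every test.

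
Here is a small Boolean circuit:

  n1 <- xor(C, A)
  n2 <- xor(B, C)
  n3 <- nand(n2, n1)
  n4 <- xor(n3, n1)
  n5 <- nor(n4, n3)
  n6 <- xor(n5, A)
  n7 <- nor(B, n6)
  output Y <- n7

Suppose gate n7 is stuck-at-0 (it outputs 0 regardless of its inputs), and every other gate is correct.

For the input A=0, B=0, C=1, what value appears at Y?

0

Propagate with n7 forced: n1=1, n2=1, n3=0, n4=1, n5=0, n6=0, n7=0 [stuck-at-0].
So Y = 0. (Without the fault it would be 1.)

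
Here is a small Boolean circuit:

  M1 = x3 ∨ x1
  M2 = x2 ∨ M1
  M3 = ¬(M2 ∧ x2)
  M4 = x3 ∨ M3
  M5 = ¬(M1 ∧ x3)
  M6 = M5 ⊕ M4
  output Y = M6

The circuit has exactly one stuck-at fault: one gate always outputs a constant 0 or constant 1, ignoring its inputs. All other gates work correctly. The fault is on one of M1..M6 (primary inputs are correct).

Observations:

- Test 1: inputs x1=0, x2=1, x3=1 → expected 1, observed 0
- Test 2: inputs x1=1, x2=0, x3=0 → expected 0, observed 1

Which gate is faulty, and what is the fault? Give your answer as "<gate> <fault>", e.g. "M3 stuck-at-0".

M4 stuck-at-0

Fault-free values for test 1 (x1=0, x2=1, x3=1): M1=1, M2=1, M3=0, M4=1, M5=0, M6=1, giving Y=1. Observed 0.
Test 1: faults giving observed 0 are {M1 stuck-at-0, M4 stuck-at-0, M5 stuck-at-1, M6 stuck-at-0}.
Test 2 (x1=1, x2=0, x3=0): fault-free M1=1, M2=1, M3=1, M4=1, M5=1, M6=0 → 0; observed 1. Eliminates M1 stuck-at-0, M5 stuck-at-1, M6 stuck-at-0.
Only M4 stuck-at-0 is consistent with every test.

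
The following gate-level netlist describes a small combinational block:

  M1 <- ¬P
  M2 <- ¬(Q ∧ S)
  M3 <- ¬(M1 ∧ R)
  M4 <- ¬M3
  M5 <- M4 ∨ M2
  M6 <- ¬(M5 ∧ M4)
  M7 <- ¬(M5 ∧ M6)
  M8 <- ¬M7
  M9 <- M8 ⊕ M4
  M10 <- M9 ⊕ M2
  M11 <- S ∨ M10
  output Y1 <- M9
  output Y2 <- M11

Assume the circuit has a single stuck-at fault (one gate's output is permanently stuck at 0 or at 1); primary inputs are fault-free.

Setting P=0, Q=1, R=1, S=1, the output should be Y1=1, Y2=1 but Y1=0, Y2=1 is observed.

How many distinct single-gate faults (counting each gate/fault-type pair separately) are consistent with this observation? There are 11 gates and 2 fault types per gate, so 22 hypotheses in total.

Fault-free: M1=1, M2=0, M3=0, M4=1, M5=1, M6=0, M7=1, M8=0, M9=1, M10=1, M11=1 → Y1=1, Y2=1. Observed Y1=0, Y2=1.
  M1: stuck-at-0 ✓; others ✗
  M2: none of the 2 fault types match ✗
  M3: stuck-at-1 ✓; others ✗
  M4: stuck-at-0 ✓; others ✗
  M5: none of the 2 fault types match ✗
  M6: stuck-at-1 ✓; others ✗
  M7: stuck-at-0 ✓; others ✗
  M8: stuck-at-1 ✓; others ✗
  M9: stuck-at-0 ✓; others ✗
  M10: none of the 2 fault types match ✗
  M11: none of the 2 fault types match ✗
Consistent faults: {M1 stuck-at-0, M3 stuck-at-1, M4 stuck-at-0, M6 stuck-at-1, M7 stuck-at-0, M8 stuck-at-1, M9 stuck-at-0} — 7 in all.

7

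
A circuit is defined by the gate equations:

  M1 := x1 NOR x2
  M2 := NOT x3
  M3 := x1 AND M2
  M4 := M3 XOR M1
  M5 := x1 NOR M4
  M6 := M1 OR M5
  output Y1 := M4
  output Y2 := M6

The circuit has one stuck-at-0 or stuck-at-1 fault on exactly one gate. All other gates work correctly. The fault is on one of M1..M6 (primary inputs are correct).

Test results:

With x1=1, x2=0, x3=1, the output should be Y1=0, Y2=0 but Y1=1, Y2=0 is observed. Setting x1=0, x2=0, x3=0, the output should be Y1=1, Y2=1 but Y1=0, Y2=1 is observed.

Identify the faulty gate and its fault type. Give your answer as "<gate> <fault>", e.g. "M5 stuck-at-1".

Fault-free values for test 1 (x1=1, x2=0, x3=1): M1=0, M2=0, M3=0, M4=0, M5=0, M6=0, giving Y1=0, Y2=0. Observed Y1=1, Y2=0.
Test 1: faults giving observed Y1=1, Y2=0 are {M2 stuck-at-1, M3 stuck-at-1, M4 stuck-at-1}.
Test 2 (x1=0, x2=0, x3=0): fault-free M1=1, M2=1, M3=0, M4=1, M5=0, M6=1 → Y1=1, Y2=1; observed Y1=0, Y2=1. Eliminates M2 stuck-at-1, M4 stuck-at-1.
Only M3 stuck-at-1 is consistent with every test.

M3 stuck-at-1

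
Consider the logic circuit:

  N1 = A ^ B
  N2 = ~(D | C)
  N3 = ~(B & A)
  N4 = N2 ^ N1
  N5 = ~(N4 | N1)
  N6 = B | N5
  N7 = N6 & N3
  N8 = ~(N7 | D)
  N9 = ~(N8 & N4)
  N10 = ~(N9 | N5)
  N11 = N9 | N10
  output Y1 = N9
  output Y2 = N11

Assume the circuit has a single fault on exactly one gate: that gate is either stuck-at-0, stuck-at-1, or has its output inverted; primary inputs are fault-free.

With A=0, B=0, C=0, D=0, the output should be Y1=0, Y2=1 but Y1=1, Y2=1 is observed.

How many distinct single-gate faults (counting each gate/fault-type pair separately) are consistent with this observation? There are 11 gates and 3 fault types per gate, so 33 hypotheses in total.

Fault-free: N1=0, N2=1, N3=1, N4=1, N5=0, N6=0, N7=0, N8=1, N9=0, N10=1, N11=1 → Y1=0, Y2=1. Observed Y1=1, Y2=1.
  N1: stuck-at-1, inverted output ✓; others ✗
  N2: stuck-at-0, inverted output ✓; others ✗
  N3: none of the 3 fault types match ✗
  N4: stuck-at-0, inverted output ✓; others ✗
  N5: stuck-at-1, inverted output ✓; others ✗
  N6: stuck-at-1, inverted output ✓; others ✗
  N7: stuck-at-1, inverted output ✓; others ✗
  N8: stuck-at-0, inverted output ✓; others ✗
  N9: stuck-at-1, inverted output ✓; others ✗
  N10: none of the 3 fault types match ✗
  N11: none of the 3 fault types match ✗
Consistent faults: {N1 stuck-at-1, N1 inverted output, N2 stuck-at-0, N2 inverted output, N4 stuck-at-0, N4 inverted output, N5 stuck-at-1, N5 inverted output, N6 stuck-at-1, N6 inverted output, N7 stuck-at-1, N7 inverted output, N8 stuck-at-0, N8 inverted output, N9 stuck-at-1, N9 inverted output} — 16 in all.

16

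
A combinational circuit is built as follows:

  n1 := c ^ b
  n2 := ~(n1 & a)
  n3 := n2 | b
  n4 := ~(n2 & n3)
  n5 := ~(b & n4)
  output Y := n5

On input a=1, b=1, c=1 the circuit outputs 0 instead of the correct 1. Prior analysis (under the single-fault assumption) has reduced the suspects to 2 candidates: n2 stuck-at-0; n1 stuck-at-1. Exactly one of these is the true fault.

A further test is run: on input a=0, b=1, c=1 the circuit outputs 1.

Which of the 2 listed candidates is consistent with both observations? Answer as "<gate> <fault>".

n1 stuck-at-1

Evaluate each candidate on input a=0, b=1, c=1:
  n2 stuck-at-0: n1=0, n2=0 [stuck-at-0], n3=1, n4=1, n5=0 → 0 — eliminated
  n1 stuck-at-1: n1=1 [stuck-at-1], n2=1, n3=1, n4=0, n5=1 → 1 — matches
Only n1 stuck-at-1 reproduces the observed 1.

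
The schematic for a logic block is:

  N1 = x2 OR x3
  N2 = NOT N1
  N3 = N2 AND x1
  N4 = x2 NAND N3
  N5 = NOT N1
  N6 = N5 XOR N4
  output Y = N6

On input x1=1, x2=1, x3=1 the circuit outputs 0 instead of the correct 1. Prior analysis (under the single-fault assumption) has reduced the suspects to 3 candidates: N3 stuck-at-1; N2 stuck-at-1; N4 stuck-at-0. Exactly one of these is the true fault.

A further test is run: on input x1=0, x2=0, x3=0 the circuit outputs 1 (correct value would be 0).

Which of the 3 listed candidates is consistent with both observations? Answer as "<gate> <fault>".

N4 stuck-at-0

Evaluate each candidate on input x1=0, x2=0, x3=0:
  N3 stuck-at-1: N1=0, N2=1, N3=1 [stuck-at-1], N4=1, N5=1, N6=0 → 0 — eliminated
  N2 stuck-at-1: N1=0, N2=1 [stuck-at-1], N3=0, N4=1, N5=1, N6=0 → 0 — eliminated
  N4 stuck-at-0: N1=0, N2=1, N3=0, N4=0 [stuck-at-0], N5=1, N6=1 → 1 — matches
Only N4 stuck-at-0 reproduces the observed 1.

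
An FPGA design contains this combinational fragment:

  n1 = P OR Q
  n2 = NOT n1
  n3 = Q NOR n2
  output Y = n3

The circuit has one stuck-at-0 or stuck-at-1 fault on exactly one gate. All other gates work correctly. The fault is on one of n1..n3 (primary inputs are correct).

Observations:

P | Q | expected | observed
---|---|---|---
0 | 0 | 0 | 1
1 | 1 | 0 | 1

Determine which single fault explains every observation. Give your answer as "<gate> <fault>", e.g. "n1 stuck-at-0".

n3 stuck-at-1

Fault-free values for test 1 (P=0, Q=0): n1=0, n2=1, n3=0, giving Y=0. Observed 1.
Test 1: faults giving observed 1 are {n1 stuck-at-1, n2 stuck-at-0, n3 stuck-at-1}.
Test 2 (P=1, Q=1): fault-free n1=1, n2=0, n3=0 → 0; observed 1. Eliminates n1 stuck-at-1, n2 stuck-at-0.
Only n3 stuck-at-1 is consistent with every test.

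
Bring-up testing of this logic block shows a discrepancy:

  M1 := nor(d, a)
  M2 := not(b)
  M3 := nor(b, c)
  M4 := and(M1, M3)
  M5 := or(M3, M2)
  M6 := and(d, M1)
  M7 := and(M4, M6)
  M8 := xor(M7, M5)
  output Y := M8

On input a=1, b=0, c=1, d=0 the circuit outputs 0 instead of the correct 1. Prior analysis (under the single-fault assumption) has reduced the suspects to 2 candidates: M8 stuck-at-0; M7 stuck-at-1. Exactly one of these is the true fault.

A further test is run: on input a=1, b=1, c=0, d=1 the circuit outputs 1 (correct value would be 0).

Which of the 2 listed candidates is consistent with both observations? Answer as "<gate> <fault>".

Evaluate each candidate on input a=1, b=1, c=0, d=1:
  M8 stuck-at-0: M1=0, M2=0, M3=0, M4=0, M5=0, M6=0, M7=0, M8=0 [stuck-at-0] → 0 — eliminated
  M7 stuck-at-1: M1=0, M2=0, M3=0, M4=0, M5=0, M6=0, M7=1 [stuck-at-1], M8=1 → 1 — matches
Only M7 stuck-at-1 reproduces the observed 1.

M7 stuck-at-1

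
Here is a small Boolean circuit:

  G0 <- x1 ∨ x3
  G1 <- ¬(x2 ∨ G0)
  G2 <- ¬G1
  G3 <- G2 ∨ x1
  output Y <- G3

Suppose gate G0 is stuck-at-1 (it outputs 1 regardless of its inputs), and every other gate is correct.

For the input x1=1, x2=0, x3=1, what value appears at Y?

1

Propagate with G0 forced: G0=1 [stuck-at-1], G1=0, G2=1, G3=1.
So Y = 1. (Same as the fault-free value — the fault is masked on this input.)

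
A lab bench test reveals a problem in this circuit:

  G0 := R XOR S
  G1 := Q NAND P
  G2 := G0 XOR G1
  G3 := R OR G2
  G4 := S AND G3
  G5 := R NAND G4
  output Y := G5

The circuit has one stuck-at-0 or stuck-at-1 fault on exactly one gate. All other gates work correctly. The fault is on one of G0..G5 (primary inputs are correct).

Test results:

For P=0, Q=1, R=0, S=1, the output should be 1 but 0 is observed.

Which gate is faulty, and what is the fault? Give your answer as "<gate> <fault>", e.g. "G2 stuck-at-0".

G5 stuck-at-0

Fault-free values for test 1 (P=0, Q=1, R=0, S=1): G0=1, G1=1, G2=0, G3=0, G4=0, G5=1, giving Y=1. Observed 0.
Test 1: faults giving observed 0 are {G5 stuck-at-0}.
Only G5 stuck-at-0 is consistent with every test.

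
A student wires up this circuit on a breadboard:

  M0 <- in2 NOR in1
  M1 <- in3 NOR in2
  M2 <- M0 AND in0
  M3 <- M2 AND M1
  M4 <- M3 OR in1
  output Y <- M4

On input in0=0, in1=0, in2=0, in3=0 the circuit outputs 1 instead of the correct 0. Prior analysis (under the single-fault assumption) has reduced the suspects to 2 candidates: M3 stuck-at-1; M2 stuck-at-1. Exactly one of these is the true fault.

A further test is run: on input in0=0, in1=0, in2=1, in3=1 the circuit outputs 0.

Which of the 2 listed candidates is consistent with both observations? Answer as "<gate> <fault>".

Evaluate each candidate on input in0=0, in1=0, in2=1, in3=1:
  M3 stuck-at-1: M0=0, M1=0, M2=0, M3=1 [stuck-at-1], M4=1 → 1 — eliminated
  M2 stuck-at-1: M0=0, M1=0, M2=1 [stuck-at-1], M3=0, M4=0 → 0 — matches
Only M2 stuck-at-1 reproduces the observed 0.

M2 stuck-at-1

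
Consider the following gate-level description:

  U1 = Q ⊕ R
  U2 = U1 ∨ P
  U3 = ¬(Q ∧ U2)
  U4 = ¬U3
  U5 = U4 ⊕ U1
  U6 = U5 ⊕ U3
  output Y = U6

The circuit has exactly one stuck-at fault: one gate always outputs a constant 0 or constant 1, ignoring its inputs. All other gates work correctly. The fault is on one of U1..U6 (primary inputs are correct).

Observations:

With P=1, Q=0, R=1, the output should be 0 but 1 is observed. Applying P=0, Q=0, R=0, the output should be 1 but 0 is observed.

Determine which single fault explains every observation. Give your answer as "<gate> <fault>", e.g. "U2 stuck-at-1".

Fault-free values for test 1 (P=1, Q=0, R=1): U1=1, U2=1, U3=1, U4=0, U5=1, U6=0, giving Y=0. Observed 1.
Test 1: faults giving observed 1 are {U1 stuck-at-0, U4 stuck-at-1, U5 stuck-at-0, U6 stuck-at-1}.
Test 2 (P=0, Q=0, R=0): fault-free U1=0, U2=0, U3=1, U4=0, U5=0, U6=1 → 1; observed 0. Eliminates U1 stuck-at-0, U5 stuck-at-0, U6 stuck-at-1.
Only U4 stuck-at-1 is consistent with every test.

U4 stuck-at-1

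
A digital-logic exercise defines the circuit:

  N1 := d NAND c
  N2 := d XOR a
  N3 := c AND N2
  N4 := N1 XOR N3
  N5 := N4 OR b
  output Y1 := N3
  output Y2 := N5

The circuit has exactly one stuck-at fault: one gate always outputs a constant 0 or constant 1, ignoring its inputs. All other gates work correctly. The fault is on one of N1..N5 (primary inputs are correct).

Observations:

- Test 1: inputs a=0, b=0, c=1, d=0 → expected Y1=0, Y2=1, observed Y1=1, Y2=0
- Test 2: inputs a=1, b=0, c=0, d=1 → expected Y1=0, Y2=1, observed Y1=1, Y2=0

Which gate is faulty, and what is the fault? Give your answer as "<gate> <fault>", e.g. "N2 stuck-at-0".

Fault-free values for test 1 (a=0, b=0, c=1, d=0): N1=1, N2=0, N3=0, N4=1, N5=1, giving Y1=0, Y2=1. Observed Y1=1, Y2=0.
Test 1: faults giving observed Y1=1, Y2=0 are {N2 stuck-at-1, N3 stuck-at-1}.
Test 2 (a=1, b=0, c=0, d=1): fault-free N1=1, N2=0, N3=0, N4=1, N5=1 → Y1=0, Y2=1; observed Y1=1, Y2=0. Eliminates N2 stuck-at-1.
Only N3 stuck-at-1 is consistent with every test.

N3 stuck-at-1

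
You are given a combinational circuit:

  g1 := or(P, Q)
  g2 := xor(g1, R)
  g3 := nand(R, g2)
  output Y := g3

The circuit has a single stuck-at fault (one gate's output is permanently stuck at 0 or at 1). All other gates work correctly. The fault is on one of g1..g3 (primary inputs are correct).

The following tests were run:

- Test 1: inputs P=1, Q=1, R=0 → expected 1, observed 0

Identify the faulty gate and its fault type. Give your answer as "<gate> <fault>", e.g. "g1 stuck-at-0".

Fault-free values for test 1 (P=1, Q=1, R=0): g1=1, g2=1, g3=1, giving Y=1. Observed 0.
Test 1: faults giving observed 0 are {g3 stuck-at-0}.
Only g3 stuck-at-0 is consistent with every test.

g3 stuck-at-0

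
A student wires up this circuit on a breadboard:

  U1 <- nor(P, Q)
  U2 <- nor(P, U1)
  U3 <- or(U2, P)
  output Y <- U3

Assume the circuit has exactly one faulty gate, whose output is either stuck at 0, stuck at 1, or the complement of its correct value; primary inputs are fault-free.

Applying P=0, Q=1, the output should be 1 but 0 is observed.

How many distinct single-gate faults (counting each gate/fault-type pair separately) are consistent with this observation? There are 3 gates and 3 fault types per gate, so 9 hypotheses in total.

Fault-free: U1=0, U2=1, U3=1 → 1. Observed 0.
  U1 stuck-at-0: output 1 ✗
  U1 stuck-at-1: output 0 ✓
  U1 inverted output: output 0 ✓
  U2 stuck-at-0: output 0 ✓
  U2 stuck-at-1: output 1 ✗
  U2 inverted output: output 0 ✓
  U3 stuck-at-0: output 0 ✓
  U3 stuck-at-1: output 1 ✗
  U3 inverted output: output 0 ✓
Consistent faults: {U1 stuck-at-1, U1 inverted output, U2 stuck-at-0, U2 inverted output, U3 stuck-at-0, U3 inverted output} — 6 in all.

6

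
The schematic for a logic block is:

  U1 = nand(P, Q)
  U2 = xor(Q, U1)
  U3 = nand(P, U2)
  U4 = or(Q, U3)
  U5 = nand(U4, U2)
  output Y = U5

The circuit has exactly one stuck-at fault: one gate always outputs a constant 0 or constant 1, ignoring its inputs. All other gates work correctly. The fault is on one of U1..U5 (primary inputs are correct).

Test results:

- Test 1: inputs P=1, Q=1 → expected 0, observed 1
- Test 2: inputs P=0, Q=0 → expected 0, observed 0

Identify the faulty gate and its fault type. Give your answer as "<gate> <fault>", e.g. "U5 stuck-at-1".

U1 stuck-at-1

Fault-free values for test 1 (P=1, Q=1): U1=0, U2=1, U3=0, U4=1, U5=0, giving Y=0. Observed 1.
Test 1: faults giving observed 1 are {U1 stuck-at-1, U2 stuck-at-0, U4 stuck-at-0, U5 stuck-at-1}.
Test 2 (P=0, Q=0): fault-free U1=1, U2=1, U3=1, U4=1, U5=0 → 0; observed 0. Eliminates U2 stuck-at-0, U4 stuck-at-0, U5 stuck-at-1.
Only U1 stuck-at-1 is consistent with every test.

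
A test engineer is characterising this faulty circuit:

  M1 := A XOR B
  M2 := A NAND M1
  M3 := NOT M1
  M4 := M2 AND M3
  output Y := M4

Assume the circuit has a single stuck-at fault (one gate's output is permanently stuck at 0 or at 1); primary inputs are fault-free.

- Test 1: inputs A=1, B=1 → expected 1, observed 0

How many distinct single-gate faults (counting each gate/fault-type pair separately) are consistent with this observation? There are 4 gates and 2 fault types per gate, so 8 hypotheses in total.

Fault-free: M1=0, M2=1, M3=1, M4=1 → 1. Observed 0.
  M1 stuck-at-0: output 1 ✗
  M1 stuck-at-1: output 0 ✓
  M2 stuck-at-0: output 0 ✓
  M2 stuck-at-1: output 1 ✗
  M3 stuck-at-0: output 0 ✓
  M3 stuck-at-1: output 1 ✗
  M4 stuck-at-0: output 0 ✓
  M4 stuck-at-1: output 1 ✗
Consistent faults: {M1 stuck-at-1, M2 stuck-at-0, M3 stuck-at-0, M4 stuck-at-0} — 4 in all.

4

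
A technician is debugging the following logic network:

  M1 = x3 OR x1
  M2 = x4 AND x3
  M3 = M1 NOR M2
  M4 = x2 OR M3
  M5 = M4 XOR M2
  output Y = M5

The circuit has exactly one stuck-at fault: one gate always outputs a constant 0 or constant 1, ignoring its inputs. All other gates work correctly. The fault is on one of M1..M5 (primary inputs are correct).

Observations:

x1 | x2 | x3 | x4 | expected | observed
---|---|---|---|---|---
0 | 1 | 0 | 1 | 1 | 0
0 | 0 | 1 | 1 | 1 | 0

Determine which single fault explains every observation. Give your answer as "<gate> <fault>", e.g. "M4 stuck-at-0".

Fault-free values for test 1 (x1=0, x2=1, x3=0, x4=1): M1=0, M2=0, M3=1, M4=1, M5=1, giving Y=1. Observed 0.
Test 1: faults giving observed 0 are {M2 stuck-at-1, M4 stuck-at-0, M5 stuck-at-0}.
Test 2 (x1=0, x2=0, x3=1, x4=1): fault-free M1=1, M2=1, M3=0, M4=0, M5=1 → 1; observed 0. Eliminates M2 stuck-at-1, M4 stuck-at-0.
Only M5 stuck-at-0 is consistent with every test.

M5 stuck-at-0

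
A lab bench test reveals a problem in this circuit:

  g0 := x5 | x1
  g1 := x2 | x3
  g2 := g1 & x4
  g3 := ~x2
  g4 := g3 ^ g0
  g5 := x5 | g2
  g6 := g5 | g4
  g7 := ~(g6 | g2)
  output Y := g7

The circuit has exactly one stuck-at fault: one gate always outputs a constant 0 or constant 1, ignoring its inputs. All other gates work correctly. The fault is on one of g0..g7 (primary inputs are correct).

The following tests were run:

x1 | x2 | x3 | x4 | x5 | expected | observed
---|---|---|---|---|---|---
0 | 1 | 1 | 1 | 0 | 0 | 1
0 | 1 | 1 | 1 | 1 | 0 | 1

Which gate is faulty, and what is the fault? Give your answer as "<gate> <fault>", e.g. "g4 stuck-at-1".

g7 stuck-at-1

Fault-free values for test 1 (x1=0, x2=1, x3=1, x4=1, x5=0): g0=0, g1=1, g2=1, g3=0, g4=0, g5=1, g6=1, g7=0, giving Y=0. Observed 1.
Test 1: faults giving observed 1 are {g1 stuck-at-0, g2 stuck-at-0, g7 stuck-at-1}.
Test 2 (x1=0, x2=1, x3=1, x4=1, x5=1): fault-free g0=1, g1=1, g2=1, g3=0, g4=1, g5=1, g6=1, g7=0 → 0; observed 1. Eliminates g1 stuck-at-0, g2 stuck-at-0.
Only g7 stuck-at-1 is consistent with every test.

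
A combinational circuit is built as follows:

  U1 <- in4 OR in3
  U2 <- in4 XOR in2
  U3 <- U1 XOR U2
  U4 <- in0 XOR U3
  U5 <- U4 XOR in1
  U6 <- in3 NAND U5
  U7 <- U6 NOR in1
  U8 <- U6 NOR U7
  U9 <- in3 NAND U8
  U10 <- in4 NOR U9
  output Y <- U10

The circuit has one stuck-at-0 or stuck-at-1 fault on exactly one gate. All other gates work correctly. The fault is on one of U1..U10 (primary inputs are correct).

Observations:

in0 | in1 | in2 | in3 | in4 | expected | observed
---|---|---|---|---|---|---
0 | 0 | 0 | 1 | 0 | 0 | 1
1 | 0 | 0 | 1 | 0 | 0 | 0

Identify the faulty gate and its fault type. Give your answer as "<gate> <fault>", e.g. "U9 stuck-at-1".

Fault-free values for test 1 (in0=0, in1=0, in2=0, in3=1, in4=0): U1=1, U2=0, U3=1, U4=1, U5=1, U6=0, U7=1, U8=0, U9=1, U10=0, giving Y=0. Observed 1.
Test 1: faults giving observed 1 are {U7 stuck-at-0, U8 stuck-at-1, U9 stuck-at-0, U10 stuck-at-1}.
Test 2 (in0=1, in1=0, in2=0, in3=1, in4=0): fault-free U1=1, U2=0, U3=1, U4=0, U5=0, U6=1, U7=0, U8=0, U9=1, U10=0 → 0; observed 0. Eliminates U8 stuck-at-1, U9 stuck-at-0, U10 stuck-at-1.
Only U7 stuck-at-0 is consistent with every test.

U7 stuck-at-0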